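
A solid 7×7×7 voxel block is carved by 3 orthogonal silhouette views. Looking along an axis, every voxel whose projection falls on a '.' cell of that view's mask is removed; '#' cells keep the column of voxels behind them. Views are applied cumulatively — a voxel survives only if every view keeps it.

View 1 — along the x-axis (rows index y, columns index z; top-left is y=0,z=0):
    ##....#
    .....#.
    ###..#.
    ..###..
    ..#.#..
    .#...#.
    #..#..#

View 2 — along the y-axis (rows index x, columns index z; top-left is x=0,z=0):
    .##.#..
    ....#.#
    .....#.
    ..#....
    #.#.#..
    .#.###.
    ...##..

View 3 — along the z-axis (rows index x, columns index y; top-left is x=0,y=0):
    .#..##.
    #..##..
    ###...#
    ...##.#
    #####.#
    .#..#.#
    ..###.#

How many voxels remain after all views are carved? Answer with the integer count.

25 voxels

before carving: 343 voxels (7×7×7)
[1] x-view keeps 18 columns → grid now 126
[2] y-view keeps 16 columns → grid now 40
[3] z-view keeps 26 columns → grid now 25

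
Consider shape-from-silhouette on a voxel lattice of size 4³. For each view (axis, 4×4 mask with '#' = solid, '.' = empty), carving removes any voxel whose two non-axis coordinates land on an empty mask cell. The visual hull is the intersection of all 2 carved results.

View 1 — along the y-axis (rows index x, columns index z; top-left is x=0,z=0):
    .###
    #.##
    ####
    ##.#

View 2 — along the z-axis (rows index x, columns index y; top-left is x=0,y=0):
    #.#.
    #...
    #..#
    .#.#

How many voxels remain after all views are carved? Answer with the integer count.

|visual hull| = 23

start: 4×4×4 = 64 voxels
V1 y: intersect with XZ mask (13 set) -- 52 left
V2 z: intersect with XY mask (7 set) -- 23 left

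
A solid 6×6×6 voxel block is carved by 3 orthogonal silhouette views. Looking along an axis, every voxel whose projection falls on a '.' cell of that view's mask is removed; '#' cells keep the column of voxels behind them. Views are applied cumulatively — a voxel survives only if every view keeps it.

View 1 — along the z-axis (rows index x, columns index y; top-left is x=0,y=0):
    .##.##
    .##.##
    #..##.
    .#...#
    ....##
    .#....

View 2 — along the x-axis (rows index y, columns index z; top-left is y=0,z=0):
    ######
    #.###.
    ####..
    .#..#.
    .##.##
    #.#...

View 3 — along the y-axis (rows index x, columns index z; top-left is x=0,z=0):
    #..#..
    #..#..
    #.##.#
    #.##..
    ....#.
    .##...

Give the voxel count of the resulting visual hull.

before carving: 216 voxels (6×6×6)
step 1: project along z, AND mask (16/36) → |grid| = 96
step 2: project along x, AND mask (22/36) → |grid| = 56
step 3: project along y, AND mask (14/36) → |grid| = 23

|visual hull| = 23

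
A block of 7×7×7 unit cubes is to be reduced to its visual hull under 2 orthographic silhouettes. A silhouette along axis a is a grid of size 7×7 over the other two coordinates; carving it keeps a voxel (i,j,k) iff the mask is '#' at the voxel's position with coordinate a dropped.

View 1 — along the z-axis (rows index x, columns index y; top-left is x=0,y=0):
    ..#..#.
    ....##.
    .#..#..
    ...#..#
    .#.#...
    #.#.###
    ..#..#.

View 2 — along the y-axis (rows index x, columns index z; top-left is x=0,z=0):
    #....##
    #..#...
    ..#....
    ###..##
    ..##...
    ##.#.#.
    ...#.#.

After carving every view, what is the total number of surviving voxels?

|visual hull| = 50

before carving: 343 voxels (7×7×7)
  1. axis=2 (XY plane), |mask|=17  ⇒  voxels=119
  2. axis=1 (XZ plane), |mask|=19  ⇒  voxels=50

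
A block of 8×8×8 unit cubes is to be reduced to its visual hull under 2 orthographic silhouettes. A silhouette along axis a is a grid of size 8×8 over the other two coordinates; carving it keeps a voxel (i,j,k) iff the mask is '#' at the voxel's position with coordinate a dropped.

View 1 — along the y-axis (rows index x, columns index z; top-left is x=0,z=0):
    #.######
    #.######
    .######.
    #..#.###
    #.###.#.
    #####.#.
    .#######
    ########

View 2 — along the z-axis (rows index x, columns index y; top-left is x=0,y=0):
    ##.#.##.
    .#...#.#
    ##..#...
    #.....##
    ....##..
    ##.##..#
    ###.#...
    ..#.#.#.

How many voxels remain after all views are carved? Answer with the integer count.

full grid |V| = 512
carve view 1 (along y, XZ-mask fill 51/64): 408 voxels remain
carve view 2 (along z, XY-mask fill 28/64): 181 voxels remain

181 voxels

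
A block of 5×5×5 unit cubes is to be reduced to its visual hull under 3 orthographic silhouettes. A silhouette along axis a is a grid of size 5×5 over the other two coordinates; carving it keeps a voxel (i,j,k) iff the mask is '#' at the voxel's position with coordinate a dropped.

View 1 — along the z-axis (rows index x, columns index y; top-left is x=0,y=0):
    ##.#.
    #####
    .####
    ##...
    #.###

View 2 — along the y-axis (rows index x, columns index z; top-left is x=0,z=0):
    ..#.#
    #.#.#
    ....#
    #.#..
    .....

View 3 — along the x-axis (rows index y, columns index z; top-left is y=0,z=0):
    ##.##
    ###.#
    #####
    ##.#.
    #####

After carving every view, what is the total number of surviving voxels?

voxel count = 21

start: 5×5×5 = 125 voxels
V1 z: intersect with XY mask (18 set) -- 90 left
V2 y: intersect with XZ mask (8 set) -- 29 left
V3 x: intersect with YZ mask (21 set) -- 21 left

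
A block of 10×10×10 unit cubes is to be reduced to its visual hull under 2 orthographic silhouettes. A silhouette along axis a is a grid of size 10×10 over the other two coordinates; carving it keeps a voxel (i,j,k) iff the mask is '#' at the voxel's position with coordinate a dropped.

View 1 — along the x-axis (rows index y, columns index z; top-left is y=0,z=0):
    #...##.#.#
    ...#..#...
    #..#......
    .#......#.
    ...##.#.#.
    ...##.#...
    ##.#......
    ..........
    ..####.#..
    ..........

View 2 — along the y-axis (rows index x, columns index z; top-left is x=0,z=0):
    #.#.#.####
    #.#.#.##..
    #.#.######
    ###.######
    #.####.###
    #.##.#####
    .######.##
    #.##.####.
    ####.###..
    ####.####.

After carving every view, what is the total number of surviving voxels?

|visual hull| = 188

full grid |V| = 1000
[1] x-view keeps 26 columns → grid now 260
[2] y-view keeps 75 columns → grid now 188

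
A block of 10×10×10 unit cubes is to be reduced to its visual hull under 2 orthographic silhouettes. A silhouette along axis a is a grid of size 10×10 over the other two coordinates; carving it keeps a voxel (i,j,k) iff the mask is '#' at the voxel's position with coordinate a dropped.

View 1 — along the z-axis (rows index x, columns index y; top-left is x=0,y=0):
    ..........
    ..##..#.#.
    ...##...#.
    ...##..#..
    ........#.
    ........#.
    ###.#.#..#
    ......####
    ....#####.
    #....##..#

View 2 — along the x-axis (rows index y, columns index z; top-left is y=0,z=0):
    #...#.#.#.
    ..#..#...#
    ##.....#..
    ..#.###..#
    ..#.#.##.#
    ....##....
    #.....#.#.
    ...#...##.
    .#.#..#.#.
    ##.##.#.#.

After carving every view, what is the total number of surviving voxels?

full grid |V| = 1000
step 1: project along z, AND mask (31/100) → |grid| = 310
step 2: project along x, AND mask (38/100) → |grid| = 122

voxel count = 122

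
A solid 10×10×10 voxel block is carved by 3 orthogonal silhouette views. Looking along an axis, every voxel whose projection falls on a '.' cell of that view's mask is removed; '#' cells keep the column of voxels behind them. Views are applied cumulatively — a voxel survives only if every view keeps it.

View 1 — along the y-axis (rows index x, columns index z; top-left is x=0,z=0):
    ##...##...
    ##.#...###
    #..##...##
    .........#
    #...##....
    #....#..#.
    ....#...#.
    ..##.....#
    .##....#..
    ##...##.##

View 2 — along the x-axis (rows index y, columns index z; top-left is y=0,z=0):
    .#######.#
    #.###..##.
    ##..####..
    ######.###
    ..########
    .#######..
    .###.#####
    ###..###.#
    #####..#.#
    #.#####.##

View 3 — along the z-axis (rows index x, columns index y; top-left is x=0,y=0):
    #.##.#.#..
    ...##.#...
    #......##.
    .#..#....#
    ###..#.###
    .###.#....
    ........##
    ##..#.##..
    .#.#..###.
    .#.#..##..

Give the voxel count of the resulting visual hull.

full grid |V| = 1000
carve view 1 (along y, XZ-mask fill 36/100): 360 voxels remain
carve view 2 (along x, YZ-mask fill 74/100): 254 voxels remain
carve view 3 (along z, XY-mask fill 41/100): 114 voxels remain

voxel count = 114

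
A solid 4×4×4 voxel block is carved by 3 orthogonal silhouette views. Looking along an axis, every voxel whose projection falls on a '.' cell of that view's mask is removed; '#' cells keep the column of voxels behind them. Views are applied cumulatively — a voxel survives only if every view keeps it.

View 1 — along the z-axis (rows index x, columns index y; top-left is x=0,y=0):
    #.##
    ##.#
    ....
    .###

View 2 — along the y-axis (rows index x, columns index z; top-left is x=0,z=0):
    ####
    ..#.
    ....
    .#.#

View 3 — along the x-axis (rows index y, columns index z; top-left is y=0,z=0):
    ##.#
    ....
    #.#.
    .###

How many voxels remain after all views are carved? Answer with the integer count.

start: 4×4×4 = 64 voxels
after view 1 [z-axis, 9 of 16 cells solid] → remaining = 36
after view 2 [y-axis, 7 of 16 cells solid] → remaining = 21
after view 3 [x-axis, 8 of 16 cells solid] → remaining = 11

remaining voxels: 11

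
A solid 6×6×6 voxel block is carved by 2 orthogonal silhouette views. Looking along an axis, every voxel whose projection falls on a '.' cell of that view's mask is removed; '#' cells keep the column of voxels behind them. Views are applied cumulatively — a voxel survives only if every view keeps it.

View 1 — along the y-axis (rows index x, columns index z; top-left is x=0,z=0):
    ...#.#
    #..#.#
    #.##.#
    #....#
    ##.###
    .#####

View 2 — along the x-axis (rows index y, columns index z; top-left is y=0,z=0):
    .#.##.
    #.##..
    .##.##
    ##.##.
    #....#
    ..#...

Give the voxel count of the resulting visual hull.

voxel count = 57

before carving: 216 voxels (6×6×6)
V1 y: intersect with XZ mask (21 set) -- 126 left
V2 x: intersect with YZ mask (17 set) -- 57 left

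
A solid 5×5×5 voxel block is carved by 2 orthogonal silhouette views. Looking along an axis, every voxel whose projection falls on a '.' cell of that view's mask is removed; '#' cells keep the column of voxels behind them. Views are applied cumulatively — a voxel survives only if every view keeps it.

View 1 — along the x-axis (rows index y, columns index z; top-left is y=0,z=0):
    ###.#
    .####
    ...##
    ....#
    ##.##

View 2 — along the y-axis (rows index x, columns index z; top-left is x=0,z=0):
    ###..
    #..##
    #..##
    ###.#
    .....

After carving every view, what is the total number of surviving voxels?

voxel count = 39

initial block: 5^3 = 125
carve view 1 (along x, YZ-mask fill 15/25): 75 voxels remain
carve view 2 (along y, XZ-mask fill 13/25): 39 voxels remain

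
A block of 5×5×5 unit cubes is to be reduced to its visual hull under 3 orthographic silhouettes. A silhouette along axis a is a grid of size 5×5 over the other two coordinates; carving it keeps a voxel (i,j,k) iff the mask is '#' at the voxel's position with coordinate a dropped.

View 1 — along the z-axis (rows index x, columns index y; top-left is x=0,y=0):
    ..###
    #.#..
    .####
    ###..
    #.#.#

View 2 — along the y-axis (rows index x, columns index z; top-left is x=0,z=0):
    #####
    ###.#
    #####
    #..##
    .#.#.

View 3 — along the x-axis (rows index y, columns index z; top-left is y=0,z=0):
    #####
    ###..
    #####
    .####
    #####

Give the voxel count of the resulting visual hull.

remaining voxels: 52

full grid |V| = 125
carve view 1 (along z, XY-mask fill 15/25): 75 voxels remain
carve view 2 (along y, XZ-mask fill 19/25): 58 voxels remain
carve view 3 (along x, YZ-mask fill 22/25): 52 voxels remain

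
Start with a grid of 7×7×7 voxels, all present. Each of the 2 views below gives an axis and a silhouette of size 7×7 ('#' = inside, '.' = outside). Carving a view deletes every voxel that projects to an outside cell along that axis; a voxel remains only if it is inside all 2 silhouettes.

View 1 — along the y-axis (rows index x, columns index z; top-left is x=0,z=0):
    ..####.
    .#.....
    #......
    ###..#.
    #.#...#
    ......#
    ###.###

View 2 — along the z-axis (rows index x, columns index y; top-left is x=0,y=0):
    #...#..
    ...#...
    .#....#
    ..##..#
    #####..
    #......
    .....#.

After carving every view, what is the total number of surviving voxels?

|visual hull| = 45

initial block: 7^3 = 343
step 1: project along y, AND mask (20/49) → |grid| = 140
step 2: project along z, AND mask (15/49) → |grid| = 45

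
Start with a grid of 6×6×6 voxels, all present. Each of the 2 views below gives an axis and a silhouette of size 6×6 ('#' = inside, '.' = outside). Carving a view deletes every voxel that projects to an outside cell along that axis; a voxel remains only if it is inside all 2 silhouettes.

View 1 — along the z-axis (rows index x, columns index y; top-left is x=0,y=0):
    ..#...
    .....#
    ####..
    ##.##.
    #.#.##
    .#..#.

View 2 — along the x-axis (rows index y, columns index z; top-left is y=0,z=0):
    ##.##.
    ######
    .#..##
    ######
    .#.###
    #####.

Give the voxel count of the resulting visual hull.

|visual hull| = 73

initial block: 6^3 = 216
[1] z-view keeps 16 columns → grid now 96
[2] x-view keeps 28 columns → grid now 73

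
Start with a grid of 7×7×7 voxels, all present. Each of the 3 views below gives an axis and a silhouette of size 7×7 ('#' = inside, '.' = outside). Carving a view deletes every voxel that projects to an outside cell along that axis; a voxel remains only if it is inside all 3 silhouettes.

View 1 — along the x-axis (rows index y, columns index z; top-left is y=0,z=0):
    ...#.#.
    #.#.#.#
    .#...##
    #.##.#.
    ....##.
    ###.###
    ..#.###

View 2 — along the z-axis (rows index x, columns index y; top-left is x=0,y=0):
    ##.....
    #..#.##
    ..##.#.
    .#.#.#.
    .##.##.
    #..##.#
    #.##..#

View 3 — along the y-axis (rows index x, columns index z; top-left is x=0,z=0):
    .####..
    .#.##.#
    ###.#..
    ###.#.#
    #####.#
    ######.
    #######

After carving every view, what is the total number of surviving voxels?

voxel count = 64

before carving: 343 voxels (7×7×7)
V1 x: intersect with YZ mask (25 set) -- 175 left
V2 z: intersect with XY mask (24 set) -- 89 left
V3 y: intersect with XZ mask (36 set) -- 64 left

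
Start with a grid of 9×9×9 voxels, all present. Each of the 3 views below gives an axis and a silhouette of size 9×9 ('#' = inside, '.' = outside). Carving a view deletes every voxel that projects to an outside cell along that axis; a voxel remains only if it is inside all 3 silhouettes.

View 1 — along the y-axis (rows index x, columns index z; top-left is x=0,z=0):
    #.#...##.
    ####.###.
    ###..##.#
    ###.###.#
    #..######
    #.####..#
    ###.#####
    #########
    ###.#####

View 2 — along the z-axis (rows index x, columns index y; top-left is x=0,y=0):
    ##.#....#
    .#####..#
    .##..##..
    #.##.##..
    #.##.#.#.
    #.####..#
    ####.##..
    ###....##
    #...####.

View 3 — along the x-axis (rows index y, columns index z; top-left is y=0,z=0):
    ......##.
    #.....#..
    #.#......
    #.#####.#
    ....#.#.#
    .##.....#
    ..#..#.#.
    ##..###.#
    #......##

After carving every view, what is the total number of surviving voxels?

initial block: 9^3 = 729
carve view 1 (along y, XZ-mask fill 62/81): 558 voxels remain
carve view 2 (along z, XY-mask fill 46/81): 321 voxels remain
carve view 3 (along x, YZ-mask fill 31/81): 125 voxels remain

125 voxels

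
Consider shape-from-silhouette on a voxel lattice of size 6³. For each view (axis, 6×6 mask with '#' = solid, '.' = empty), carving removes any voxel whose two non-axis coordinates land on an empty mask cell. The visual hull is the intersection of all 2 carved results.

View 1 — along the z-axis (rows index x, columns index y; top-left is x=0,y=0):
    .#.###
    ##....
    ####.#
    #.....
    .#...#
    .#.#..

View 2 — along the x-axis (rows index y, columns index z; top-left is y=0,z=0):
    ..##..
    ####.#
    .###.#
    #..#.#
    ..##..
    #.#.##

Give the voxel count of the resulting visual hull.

58 voxels

initial block: 6^3 = 216
step 1: project along z, AND mask (16/36) → |grid| = 96
step 2: project along x, AND mask (20/36) → |grid| = 58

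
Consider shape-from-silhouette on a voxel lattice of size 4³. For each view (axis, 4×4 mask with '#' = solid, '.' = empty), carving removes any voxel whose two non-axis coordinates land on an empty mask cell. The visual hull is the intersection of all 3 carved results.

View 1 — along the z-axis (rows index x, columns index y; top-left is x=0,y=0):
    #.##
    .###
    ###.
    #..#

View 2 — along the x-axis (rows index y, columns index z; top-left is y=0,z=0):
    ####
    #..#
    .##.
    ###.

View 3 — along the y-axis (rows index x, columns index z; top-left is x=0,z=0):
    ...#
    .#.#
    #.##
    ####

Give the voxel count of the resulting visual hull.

start: 4×4×4 = 64 voxels
after view 1 [z-axis, 11 of 16 cells solid] → remaining = 44
after view 2 [x-axis, 11 of 16 cells solid] → remaining = 31
after view 3 [y-axis, 10 of 16 cells solid] → remaining = 17

17 voxels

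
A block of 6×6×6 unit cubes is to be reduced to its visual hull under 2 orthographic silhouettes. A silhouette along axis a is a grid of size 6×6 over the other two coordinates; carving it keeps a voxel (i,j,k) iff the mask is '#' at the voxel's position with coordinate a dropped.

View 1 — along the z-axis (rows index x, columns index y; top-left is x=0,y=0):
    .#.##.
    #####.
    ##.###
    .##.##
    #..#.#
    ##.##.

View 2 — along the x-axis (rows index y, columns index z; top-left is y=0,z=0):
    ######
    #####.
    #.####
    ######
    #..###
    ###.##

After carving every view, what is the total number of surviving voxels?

|visual hull| = 124

start: 6×6×6 = 216 voxels
[1] z-view keeps 24 columns → grid now 144
[2] x-view keeps 31 columns → grid now 124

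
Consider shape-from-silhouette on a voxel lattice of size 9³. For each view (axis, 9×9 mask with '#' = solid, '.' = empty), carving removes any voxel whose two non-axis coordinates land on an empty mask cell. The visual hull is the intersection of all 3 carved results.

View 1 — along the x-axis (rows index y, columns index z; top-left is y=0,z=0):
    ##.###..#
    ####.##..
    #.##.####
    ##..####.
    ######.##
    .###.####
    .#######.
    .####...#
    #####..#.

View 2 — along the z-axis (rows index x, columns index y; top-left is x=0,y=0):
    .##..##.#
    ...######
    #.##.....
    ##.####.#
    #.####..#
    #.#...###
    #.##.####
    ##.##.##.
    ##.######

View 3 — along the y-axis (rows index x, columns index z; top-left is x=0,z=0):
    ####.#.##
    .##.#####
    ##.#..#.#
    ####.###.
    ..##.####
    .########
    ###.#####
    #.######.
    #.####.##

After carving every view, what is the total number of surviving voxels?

voxel count = 267

full grid |V| = 729
carve view 1 (along x, YZ-mask fill 58/81): 522 voxels remain
carve view 2 (along z, XY-mask fill 53/81): 341 voxels remain
carve view 3 (along y, XZ-mask fill 62/81): 267 voxels remain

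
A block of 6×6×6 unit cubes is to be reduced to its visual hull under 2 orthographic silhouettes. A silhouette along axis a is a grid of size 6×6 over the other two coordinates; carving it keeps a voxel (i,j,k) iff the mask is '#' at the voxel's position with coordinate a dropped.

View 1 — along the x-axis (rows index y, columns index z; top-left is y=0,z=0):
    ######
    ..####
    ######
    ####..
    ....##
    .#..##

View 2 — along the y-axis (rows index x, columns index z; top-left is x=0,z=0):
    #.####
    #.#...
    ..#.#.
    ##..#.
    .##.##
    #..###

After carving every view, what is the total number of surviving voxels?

84 voxels

start: 6×6×6 = 216 voxels
V1 x: intersect with YZ mask (25 set) -- 150 left
V2 y: intersect with XZ mask (20 set) -- 84 left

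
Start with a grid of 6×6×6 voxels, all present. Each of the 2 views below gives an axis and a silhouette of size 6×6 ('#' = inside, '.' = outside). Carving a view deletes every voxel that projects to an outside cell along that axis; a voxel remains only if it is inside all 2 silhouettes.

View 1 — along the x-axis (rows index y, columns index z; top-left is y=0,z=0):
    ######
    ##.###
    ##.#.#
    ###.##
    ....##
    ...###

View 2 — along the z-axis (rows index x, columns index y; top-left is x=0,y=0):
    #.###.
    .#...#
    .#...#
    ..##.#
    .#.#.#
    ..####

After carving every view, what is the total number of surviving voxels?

|visual hull| = 72

start: 6×6×6 = 216 voxels
carve view 1 (along x, YZ-mask fill 25/36): 150 voxels remain
carve view 2 (along z, XY-mask fill 18/36): 72 voxels remain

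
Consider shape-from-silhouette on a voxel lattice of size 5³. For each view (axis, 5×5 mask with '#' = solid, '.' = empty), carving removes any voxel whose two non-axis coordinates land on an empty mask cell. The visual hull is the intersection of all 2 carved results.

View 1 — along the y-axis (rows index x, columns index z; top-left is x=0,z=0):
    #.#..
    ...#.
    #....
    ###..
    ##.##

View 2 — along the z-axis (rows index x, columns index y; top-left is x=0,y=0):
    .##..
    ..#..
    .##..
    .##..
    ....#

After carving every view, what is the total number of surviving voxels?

full grid |V| = 125
after view 1 [y-axis, 11 of 25 cells solid] → remaining = 55
after view 2 [z-axis, 8 of 25 cells solid] → remaining = 17

voxel count = 17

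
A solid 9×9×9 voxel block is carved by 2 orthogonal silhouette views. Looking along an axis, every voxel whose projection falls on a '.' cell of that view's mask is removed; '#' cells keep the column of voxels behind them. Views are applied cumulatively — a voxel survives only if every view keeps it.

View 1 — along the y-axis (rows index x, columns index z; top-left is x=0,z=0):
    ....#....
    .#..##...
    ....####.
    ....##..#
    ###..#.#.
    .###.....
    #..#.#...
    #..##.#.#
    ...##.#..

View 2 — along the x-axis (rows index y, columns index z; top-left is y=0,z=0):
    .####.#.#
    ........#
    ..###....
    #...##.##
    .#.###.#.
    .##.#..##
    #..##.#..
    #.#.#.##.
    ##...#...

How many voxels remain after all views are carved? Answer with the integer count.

|visual hull| = 130

full grid |V| = 729
V1 y: intersect with XZ mask (30 set) -- 270 left
V2 x: intersect with YZ mask (37 set) -- 130 left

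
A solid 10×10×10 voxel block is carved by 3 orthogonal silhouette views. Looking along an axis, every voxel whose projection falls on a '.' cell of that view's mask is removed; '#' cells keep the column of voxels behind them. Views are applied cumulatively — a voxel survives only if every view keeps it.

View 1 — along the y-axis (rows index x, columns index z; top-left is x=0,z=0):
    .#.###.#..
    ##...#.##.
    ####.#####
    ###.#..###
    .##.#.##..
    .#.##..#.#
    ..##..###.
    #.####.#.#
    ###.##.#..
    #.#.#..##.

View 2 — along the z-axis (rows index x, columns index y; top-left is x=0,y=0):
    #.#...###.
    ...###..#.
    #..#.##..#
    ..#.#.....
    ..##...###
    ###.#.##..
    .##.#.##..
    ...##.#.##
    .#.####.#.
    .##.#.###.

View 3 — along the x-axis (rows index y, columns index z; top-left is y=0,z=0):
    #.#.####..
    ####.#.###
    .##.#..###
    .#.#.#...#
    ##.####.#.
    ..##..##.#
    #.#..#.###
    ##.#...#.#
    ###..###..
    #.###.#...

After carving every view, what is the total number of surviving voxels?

before carving: 1000 voxels (10×10×10)
V1 y: intersect with XZ mask (59 set) -- 590 left
V2 z: intersect with XY mask (49 set) -- 285 left
V3 x: intersect with YZ mask (58 set) -- 169 left

voxel count = 169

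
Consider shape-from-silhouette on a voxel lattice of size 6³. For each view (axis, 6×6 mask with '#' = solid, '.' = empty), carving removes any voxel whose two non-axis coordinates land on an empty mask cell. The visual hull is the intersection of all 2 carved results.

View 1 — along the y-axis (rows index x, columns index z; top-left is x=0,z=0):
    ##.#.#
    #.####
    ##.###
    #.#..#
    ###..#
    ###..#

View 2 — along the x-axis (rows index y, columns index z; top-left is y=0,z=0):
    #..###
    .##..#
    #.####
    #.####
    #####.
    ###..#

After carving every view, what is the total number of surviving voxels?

112 voxels

initial block: 6^3 = 216
V1 y: intersect with XZ mask (25 set) -- 150 left
V2 x: intersect with YZ mask (26 set) -- 112 left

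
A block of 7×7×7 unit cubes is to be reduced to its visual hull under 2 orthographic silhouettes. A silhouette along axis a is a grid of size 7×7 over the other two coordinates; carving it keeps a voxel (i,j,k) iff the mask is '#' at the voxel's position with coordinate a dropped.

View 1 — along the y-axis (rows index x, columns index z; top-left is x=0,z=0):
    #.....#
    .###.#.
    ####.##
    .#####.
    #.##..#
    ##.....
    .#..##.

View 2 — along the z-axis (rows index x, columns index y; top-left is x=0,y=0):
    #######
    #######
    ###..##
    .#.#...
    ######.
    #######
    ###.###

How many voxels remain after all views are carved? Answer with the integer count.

138 voxels

before carving: 343 voxels (7×7×7)
step 1: project along y, AND mask (26/49) → |grid| = 182
step 2: project along z, AND mask (40/49) → |grid| = 138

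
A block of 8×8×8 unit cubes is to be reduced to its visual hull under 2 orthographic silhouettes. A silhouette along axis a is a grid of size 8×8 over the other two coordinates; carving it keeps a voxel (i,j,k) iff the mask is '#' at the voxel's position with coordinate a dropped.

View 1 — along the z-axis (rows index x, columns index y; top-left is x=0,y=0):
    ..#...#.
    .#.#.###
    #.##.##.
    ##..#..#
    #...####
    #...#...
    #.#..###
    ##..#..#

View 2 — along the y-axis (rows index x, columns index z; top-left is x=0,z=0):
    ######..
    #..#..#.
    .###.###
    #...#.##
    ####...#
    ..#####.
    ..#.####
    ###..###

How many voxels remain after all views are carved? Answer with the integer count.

start: 8×8×8 = 512 voxels
step 1: project along z, AND mask (32/64) → |grid| = 256
step 2: project along y, AND mask (40/64) → |grid| = 157

|visual hull| = 157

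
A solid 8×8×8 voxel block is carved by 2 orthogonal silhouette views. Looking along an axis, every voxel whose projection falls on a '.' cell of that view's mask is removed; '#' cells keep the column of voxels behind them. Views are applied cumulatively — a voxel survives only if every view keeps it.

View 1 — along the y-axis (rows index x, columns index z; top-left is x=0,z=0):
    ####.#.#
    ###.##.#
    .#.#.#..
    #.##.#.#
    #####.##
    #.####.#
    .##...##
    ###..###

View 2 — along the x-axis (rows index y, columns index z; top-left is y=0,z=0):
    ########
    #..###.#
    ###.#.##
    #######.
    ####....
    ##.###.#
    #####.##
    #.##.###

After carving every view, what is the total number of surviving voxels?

266 voxels

full grid |V| = 512
  1. axis=1 (XZ plane), |mask|=43  ⇒  voxels=344
  2. axis=0 (YZ plane), |mask|=49  ⇒  voxels=266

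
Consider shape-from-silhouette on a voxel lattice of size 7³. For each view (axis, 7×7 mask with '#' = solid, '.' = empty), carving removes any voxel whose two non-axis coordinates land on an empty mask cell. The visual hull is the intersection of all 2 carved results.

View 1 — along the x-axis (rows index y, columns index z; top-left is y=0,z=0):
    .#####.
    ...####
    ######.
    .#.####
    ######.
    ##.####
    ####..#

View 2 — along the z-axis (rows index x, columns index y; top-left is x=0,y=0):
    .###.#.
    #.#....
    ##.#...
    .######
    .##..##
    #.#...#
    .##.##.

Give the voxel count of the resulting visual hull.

137 voxels

full grid |V| = 343
step 1: project along x, AND mask (37/49) → |grid| = 259
step 2: project along z, AND mask (26/49) → |grid| = 137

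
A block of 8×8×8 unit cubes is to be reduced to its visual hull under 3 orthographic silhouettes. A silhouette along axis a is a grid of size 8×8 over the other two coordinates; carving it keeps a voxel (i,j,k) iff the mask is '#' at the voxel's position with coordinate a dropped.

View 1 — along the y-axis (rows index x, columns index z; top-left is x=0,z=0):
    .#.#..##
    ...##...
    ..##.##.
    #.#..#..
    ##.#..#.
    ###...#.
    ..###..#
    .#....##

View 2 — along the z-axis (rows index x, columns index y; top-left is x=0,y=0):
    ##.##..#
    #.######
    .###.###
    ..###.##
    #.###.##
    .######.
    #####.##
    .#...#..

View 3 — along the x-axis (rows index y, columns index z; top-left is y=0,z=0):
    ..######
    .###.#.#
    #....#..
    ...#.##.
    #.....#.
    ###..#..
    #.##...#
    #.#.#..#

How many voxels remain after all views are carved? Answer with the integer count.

before carving: 512 voxels (8×8×8)
carve view 1 (along y, XZ-mask fill 28/64): 224 voxels remain
carve view 2 (along z, XY-mask fill 44/64): 155 voxels remain
carve view 3 (along x, YZ-mask fill 30/64): 73 voxels remain

73 voxels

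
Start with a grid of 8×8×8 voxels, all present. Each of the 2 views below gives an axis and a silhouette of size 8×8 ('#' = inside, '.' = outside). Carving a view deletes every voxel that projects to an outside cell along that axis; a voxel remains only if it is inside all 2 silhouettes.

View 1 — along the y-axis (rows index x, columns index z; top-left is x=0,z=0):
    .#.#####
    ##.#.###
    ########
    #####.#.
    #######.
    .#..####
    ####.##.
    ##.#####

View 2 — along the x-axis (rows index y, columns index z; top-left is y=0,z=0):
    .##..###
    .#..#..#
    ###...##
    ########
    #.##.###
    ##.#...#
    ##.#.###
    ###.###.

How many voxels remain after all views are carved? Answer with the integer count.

276 voxels

before carving: 512 voxels (8×8×8)
carve view 1 (along y, XZ-mask fill 51/64): 408 voxels remain
carve view 2 (along x, YZ-mask fill 43/64): 276 voxels remain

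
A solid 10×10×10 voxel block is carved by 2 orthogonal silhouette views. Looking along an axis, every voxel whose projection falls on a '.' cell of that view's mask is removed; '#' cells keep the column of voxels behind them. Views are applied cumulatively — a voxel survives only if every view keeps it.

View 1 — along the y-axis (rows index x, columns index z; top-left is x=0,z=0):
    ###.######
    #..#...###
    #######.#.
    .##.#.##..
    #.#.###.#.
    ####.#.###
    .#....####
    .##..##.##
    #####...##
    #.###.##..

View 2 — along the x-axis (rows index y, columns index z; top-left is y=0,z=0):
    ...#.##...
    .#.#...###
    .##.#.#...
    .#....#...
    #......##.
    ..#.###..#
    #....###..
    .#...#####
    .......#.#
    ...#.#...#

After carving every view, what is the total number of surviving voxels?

before carving: 1000 voxels (10×10×10)
V1 y: intersect with XZ mask (65 set) -- 650 left
V2 x: intersect with YZ mask (37 set) -- 236 left

|visual hull| = 236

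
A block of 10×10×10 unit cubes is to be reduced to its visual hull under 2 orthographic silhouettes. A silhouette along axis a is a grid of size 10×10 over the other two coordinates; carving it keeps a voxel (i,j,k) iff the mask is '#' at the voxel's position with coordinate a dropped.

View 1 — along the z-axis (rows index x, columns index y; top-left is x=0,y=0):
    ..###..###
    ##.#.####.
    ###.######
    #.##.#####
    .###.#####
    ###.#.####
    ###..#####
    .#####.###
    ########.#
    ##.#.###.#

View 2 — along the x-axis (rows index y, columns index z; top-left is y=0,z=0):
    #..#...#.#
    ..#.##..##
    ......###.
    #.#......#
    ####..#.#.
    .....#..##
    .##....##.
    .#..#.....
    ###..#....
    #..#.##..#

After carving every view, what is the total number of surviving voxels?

|visual hull| = 296

before carving: 1000 voxels (10×10×10)
after view 1 [z-axis, 78 of 100 cells solid] → remaining = 780
after view 2 [x-axis, 39 of 100 cells solid] → remaining = 296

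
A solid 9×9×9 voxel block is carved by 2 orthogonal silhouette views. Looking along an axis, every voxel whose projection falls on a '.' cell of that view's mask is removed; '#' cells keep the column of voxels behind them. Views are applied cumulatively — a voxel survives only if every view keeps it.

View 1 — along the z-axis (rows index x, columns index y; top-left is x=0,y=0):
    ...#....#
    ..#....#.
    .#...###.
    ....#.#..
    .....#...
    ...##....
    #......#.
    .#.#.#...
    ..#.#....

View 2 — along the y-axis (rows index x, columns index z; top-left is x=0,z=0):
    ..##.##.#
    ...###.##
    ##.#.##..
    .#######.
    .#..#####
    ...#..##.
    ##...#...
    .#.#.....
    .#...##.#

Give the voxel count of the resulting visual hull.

before carving: 729 voxels (9×9×9)
  1. axis=2 (XY plane), |mask|=20  ⇒  voxels=180
  2. axis=1 (XZ plane), |mask|=40  ⇒  voxels=86

86 voxels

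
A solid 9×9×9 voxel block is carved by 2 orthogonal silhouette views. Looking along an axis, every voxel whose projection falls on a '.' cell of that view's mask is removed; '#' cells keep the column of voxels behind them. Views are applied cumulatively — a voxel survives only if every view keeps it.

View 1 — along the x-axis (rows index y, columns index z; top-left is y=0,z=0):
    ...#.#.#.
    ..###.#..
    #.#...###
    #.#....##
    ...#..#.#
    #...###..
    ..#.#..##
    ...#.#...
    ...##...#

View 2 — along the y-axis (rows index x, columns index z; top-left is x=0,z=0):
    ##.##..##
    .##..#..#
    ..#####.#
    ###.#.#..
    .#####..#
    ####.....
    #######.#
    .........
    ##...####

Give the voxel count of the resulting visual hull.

|visual hull| = 153

initial block: 9^3 = 729
carve view 1 (along x, YZ-mask fill 32/81): 288 voxels remain
carve view 2 (along y, XZ-mask fill 45/81): 153 voxels remain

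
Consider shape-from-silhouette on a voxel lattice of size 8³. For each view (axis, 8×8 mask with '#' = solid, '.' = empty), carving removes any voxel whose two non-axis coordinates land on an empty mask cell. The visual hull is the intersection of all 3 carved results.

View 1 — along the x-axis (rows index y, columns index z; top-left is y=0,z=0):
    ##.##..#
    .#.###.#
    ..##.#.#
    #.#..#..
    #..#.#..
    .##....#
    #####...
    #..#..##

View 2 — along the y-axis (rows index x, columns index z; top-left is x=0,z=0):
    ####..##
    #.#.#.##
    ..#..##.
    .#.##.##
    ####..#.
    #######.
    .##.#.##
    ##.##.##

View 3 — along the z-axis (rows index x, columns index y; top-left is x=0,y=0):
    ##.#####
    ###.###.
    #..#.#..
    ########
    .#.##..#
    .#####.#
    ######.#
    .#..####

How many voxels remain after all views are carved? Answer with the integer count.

voxel count = 114

full grid |V| = 512
carve view 1 (along x, YZ-mask fill 32/64): 256 voxels remain
carve view 2 (along y, XZ-mask fill 42/64): 159 voxels remain
carve view 3 (along z, XY-mask fill 46/64): 114 voxels remain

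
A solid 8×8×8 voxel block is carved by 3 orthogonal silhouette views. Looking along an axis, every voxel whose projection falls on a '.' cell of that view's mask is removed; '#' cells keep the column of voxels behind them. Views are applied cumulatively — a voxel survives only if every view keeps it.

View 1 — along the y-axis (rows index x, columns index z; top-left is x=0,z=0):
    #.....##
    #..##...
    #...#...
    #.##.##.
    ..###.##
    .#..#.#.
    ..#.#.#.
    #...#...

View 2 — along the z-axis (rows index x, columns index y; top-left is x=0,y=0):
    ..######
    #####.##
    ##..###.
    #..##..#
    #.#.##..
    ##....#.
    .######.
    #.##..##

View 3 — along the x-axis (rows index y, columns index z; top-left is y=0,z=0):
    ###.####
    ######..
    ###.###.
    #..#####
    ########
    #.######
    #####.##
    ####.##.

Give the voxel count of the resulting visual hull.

start: 8×8×8 = 512 voxels
V1 y: intersect with XZ mask (26 set) -- 208 left
V2 z: intersect with XY mask (40 set) -- 126 left
V3 x: intersect with YZ mask (53 set) -- 112 left

remaining voxels: 112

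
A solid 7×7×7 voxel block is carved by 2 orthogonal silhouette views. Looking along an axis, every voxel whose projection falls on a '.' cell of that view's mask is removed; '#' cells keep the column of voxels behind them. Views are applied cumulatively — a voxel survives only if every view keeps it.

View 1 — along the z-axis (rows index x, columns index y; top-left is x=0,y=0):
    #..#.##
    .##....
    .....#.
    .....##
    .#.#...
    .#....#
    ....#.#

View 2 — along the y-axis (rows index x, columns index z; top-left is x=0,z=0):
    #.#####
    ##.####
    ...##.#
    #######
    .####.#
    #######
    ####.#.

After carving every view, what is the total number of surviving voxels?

remaining voxels: 87

initial block: 7^3 = 343
V1 z: intersect with XY mask (15 set) -- 105 left
V2 y: intersect with XZ mask (39 set) -- 87 left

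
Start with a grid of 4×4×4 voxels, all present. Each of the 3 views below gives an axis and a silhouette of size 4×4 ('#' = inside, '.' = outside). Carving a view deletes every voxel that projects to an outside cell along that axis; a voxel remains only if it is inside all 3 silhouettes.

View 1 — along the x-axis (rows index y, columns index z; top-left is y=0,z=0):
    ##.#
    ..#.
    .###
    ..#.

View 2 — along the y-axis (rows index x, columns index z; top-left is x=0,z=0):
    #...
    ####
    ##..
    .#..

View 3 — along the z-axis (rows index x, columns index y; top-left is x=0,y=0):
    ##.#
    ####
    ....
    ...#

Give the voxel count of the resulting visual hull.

|visual hull| = 9

before carving: 64 voxels (4×4×4)
step 1: project along x, AND mask (8/16) → |grid| = 32
step 2: project along y, AND mask (8/16) → |grid| = 14
step 3: project along z, AND mask (8/16) → |grid| = 9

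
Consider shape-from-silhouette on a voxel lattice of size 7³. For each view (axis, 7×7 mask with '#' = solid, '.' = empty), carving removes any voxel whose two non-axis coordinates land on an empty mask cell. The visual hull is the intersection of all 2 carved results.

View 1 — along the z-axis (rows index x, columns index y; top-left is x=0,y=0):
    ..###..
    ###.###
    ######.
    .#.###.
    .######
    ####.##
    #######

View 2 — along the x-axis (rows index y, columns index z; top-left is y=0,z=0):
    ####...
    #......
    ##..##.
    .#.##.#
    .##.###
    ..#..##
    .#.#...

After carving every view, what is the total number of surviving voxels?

initial block: 7^3 = 343
  1. axis=2 (XY plane), |mask|=38  ⇒  voxels=266
  2. axis=0 (YZ plane), |mask|=23  ⇒  voxels=126

126 voxels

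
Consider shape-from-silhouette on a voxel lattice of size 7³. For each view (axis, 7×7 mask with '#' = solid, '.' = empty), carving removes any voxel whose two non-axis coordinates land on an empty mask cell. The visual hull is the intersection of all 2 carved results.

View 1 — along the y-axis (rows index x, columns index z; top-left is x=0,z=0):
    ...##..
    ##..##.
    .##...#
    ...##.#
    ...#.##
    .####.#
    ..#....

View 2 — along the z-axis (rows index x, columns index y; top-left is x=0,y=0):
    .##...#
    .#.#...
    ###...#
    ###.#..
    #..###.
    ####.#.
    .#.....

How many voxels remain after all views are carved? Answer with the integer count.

start: 7×7×7 = 343 voxels
carve view 1 (along y, XZ-mask fill 21/49): 147 voxels remain
carve view 2 (along z, XY-mask fill 23/49): 76 voxels remain

remaining voxels: 76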